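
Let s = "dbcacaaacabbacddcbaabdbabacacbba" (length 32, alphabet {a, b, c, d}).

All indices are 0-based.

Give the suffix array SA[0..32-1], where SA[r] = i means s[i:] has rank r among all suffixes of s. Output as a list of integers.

[31, 5, 18, 6, 23, 9, 19, 3, 7, 25, 27, 12, 30, 17, 22, 24, 11, 29, 10, 1, 20, 4, 8, 2, 26, 16, 28, 13, 21, 0, 15, 14]

rank→(start, suffix):
  0 → (31, 'a')
  1 → (5, 'aaacabbacddcbaabdbabacacbba')
  2 → (18, 'aabdbabacacbba')
  3 → (6, 'aacabbacddcbaabdbabacacbba')
  4 → (23, 'abacacbba')
  5 → (9, 'abbacddcbaabdbabacacbba')
  6 → (19, 'abdbabacacbba')
  7 → (3, 'acaaacabbacddcbaabdbabacacbba')
  8 → (7, 'acabbacddcbaabdbabacacbba')
  9 → (25, 'acacbba')
  10 → (27, 'acbba')
  11 → (12, 'acddcbaabdbabacacbba')
  12 → (30, 'ba')
  13 → (17, 'baabdbabacacbba')
  14 → (22, 'babacacbba')
  15 → (24, 'bacacbba')
  16 → (11, 'bacddcbaabdbabacacbba')
  17 → (29, 'bba')
  18 → (10, 'bbacddcbaabdbabacacbba')
  19 → (1, 'bcacaaacabbacddcbaabdbabacacbba')
  20 → (20, 'bdbabacacbba')
  21 → (4, 'caaacabbacddcbaabdbabacacbba')
  22 → (8, 'cabbacddcbaabdbabacacbba')
  23 → (2, 'cacaaacabbacddcbaabdbabacacbba')
  24 → (26, 'cacbba')
  25 → (16, 'cbaabdbabacacbba')
  26 → (28, 'cbba')
  27 → (13, 'cddcbaabdbabacacbba')
  28 → (21, 'dbabacacbba')
  29 → (0, 'dbcacaaacabbacddcbaabdbabacacbba')
  30 → (15, 'dcbaabdbabacacbba')
  31 → (14, 'ddcbaabdbabacacbba')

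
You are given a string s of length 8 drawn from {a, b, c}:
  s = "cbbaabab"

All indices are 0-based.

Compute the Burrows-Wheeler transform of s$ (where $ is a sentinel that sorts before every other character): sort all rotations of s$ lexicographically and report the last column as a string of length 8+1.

rank  rotation   last
    0  $cbbaabab  b
    1  aabab$cbb  b
    2  ab$cbbaab  b
    3  abab$cbba  a
    4  b$cbbaaba  a
    5  baabab$cb  b
    6  bab$cbbaa  a
    7  bbaabab$c  c
    8  cbbaabab$  $

bbbaabac$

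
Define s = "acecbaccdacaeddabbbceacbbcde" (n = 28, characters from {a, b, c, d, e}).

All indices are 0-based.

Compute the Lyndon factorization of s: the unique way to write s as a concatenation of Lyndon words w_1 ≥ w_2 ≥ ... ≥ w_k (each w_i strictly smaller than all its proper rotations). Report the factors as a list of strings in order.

emit factor 1: 'acecb' (i=0, period=5)
emit factor 2: 'accd' (i=5, period=4)
emit factor 3: 'acaedd' (i=9, period=6)
emit factor 4: 'abbbceacbbcde' (i=15, period=13)

["acecb", "accd", "acaedd", "abbbceacbbcde"]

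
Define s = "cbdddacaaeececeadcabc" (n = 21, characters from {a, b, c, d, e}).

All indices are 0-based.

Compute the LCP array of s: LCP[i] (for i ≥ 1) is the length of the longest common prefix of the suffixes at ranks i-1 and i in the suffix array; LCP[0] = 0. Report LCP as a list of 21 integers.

[0, 1, 1, 1, 1, 0, 1, 0, 1, 2, 1, 1, 2, 0, 1, 1, 2, 0, 1, 3, 1]

sorted suffixes:
  #0 SA[0]=7  'aaeececeadcabc'
  #1 SA[1]=18  'abc'
  #2 SA[2]=5  'acaaeececeadcabc'
  #3 SA[3]=15  'adcabc'
  #4 SA[4]=8  'aeececeadcabc'
  #5 SA[5]=19  'bc'
  #6 SA[6]=1  'bdddacaaeececeadcabc'
  #7 SA[7]=20  'c'
  #8 SA[8]=6  'caaeececeadcabc'
  #9 SA[9]=17  'cabc'
  #10 SA[10]=0  'cbdddacaaeececeadcabc'
  #11 SA[11]=13  'ceadcabc'
  #12 SA[12]=11  'ceceadcabc'
  #13 SA[13]=4  'dacaaeececeadcabc'
  #14 SA[14]=16  'dcabc'
  #15 SA[15]=3  'ddacaaeececeadcabc'
  #16 SA[16]=2  'dddacaaeececeadcabc'
  #17 SA[17]=14  'eadcabc'
  #18 SA[18]=12  'eceadcabc'
  #19 SA[19]=10  'ececeadcabc'
  #20 SA[20]=9  'eececeadcabc'

SA = [7, 18, 5, 15, 8, 19, 1, 20, 6, 17, 0, 13, 11, 4, 16, 3, 2, 14, 12, 10, 9]
i: (SA[i-1],SA[i]) lcp shared
  1: (7,18) 1 'a'
  2: (18,5) 1 'a'
  3: (5,15) 1 'a'
  4: (15,8) 1 'a'
  5: (8,19) 0 ''
  6: (19,1) 1 'b'
  7: (1,20) 0 ''
  8: (20,6) 1 'c'
  9: (6,17) 2 'ca'
  10: (17,0) 1 'c'
  11: (0,13) 1 'c'
  12: (13,11) 2 'ce'
  13: (11,4) 0 ''
  14: (4,16) 1 'd'
  15: (16,3) 1 'd'
  16: (3,2) 2 'dd'
  17: (2,14) 0 ''
  18: (14,12) 1 'e'
  19: (12,10) 3 'ece'
  20: (10,9) 1 'e'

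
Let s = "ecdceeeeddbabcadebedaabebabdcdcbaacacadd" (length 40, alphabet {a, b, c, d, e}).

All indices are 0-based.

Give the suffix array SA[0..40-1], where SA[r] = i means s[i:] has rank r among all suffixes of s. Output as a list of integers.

[20, 32, 11, 25, 21, 33, 35, 37, 14, 31, 10, 24, 12, 26, 22, 17, 34, 36, 13, 30, 28, 1, 3, 39, 19, 9, 29, 27, 2, 38, 8, 15, 23, 16, 0, 18, 7, 6, 5, 4]

rank→(start, suffix):
  0 → (20, 'aabebabdcdcbaacacadd')
  1 → (32, 'aacacadd')
  2 → (11, 'abcadebedaabebabdcdcbaacacadd')
  3 → (25, 'abdcdcbaacacadd')
  4 → (21, 'abebabdcdcbaacacadd')
  5 → (33, 'acacadd')
  6 → (35, 'acadd')
  7 → (37, 'add')
  8 → (14, 'adebedaabebabdcdcbaacacadd')
  9 → (31, 'baacacadd')
  10 → (10, 'babcadebedaabebabdcdcbaacacadd')
  11 → (24, 'babdcdcbaacacadd')
  12 → (12, 'bcadebedaabebabdcdcbaacacadd')
  13 → (26, 'bdcdcbaacacadd')
  14 → (22, 'bebabdcdcbaacacadd')
  15 → (17, 'bedaabebabdcdcbaacacadd')
  16 → (34, 'cacadd')
  17 → (36, 'cadd')
  18 → (13, 'cadebedaabebabdcdcbaacacadd')
  19 → (30, 'cbaacacadd')
  20 → (28, 'cdcbaacacadd')
  21 → (1, 'cdceeeeddbabcadebedaabebabdcdcbaacacadd')
  22 → (3, 'ceeeeddbabcadebedaabebabdcdcbaacacadd')
  23 → (39, 'd')
  24 → (19, 'daabebabdcdcbaacacadd')
  25 → (9, 'dbabcadebedaabebabdcdcbaacacadd')
  26 → (29, 'dcbaacacadd')
  27 → (27, 'dcdcbaacacadd')
  28 → (2, 'dceeeeddbabcadebedaabebabdcdcbaacacadd')
  29 → (38, 'dd')
  30 → (8, 'ddbabcadebedaabebabdcdcbaacacadd')
  31 → (15, 'debedaabebabdcdcbaacacadd')
  32 → (23, 'ebabdcdcbaacacadd')
  33 → (16, 'ebedaabebabdcdcbaacacadd')
  34 → (0, 'ecdceeeeddbabcadebedaabebabdcdcbaacacadd')
  35 → (18, 'edaabebabdcdcbaacacadd')
  36 → (7, 'eddbabcadebedaabebabdcdcbaacacadd')
  37 → (6, 'eeddbabcadebedaabebabdcdcbaacacadd')
  38 → (5, 'eeeddbabcadebedaabebabdcdcbaacacadd')
  39 → (4, 'eeeeddbabcadebedaabebabdcdcbaacacadd')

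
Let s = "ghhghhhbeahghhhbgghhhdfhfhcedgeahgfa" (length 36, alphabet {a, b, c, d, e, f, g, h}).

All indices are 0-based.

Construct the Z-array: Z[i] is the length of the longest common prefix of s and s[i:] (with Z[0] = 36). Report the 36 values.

Z[0]=36
i=1: i≥r, start 0; Z[1]=0
i=2: i≥r, start 0; Z[2]=0
i=3: i≥r, start 0; Z[3]=3 grow→box=[3,6)
i=4: min(r-i=2, Z[1]=0)=0; Z[4]=0
i=5: min(r-i=1, Z[2]=0)=0; Z[5]=0
i=6: i≥r, start 0; Z[6]=0
i=7: i≥r, start 0; Z[7]=0
i=8: i≥r, start 0; Z[8]=0
i=9: i≥r, start 0; Z[9]=0
i=10: i≥r, start 0; Z[10]=0
i=11: i≥r, start 0; Z[11]=3 grow→box=[11,14)
i=12: min(r-i=2, Z[1]=0)=0; Z[12]=0
i=13: min(r-i=1, Z[2]=0)=0; Z[13]=0
i=14: i≥r, start 0; Z[14]=0
i=15: i≥r, start 0; Z[15]=0
i=16: i≥r, start 0; Z[16]=1 grow→box=[16,17)
i=17: i≥r, start 0; Z[17]=3 grow→box=[17,20)
i=18: min(r-i=2, Z[1]=0)=0; Z[18]=0
i=19: min(r-i=1, Z[2]=0)=0; Z[19]=0
i=20: i≥r, start 0; Z[20]=0
i=21: i≥r, start 0; Z[21]=0
i=22: i≥r, start 0; Z[22]=0
i=23: i≥r, start 0; Z[23]=0
i=24: i≥r, start 0; Z[24]=0
i=25: i≥r, start 0; Z[25]=0
i=26: i≥r, start 0; Z[26]=0
i=27: i≥r, start 0; Z[27]=0
i=28: i≥r, start 0; Z[28]=0
i=29: i≥r, start 0; Z[29]=1 grow→box=[29,30)
i=30: i≥r, start 0; Z[30]=0
i=31: i≥r, start 0; Z[31]=0
i=32: i≥r, start 0; Z[32]=0
i=33: i≥r, start 0; Z[33]=1 grow→box=[33,34)
i=34: i≥r, start 0; Z[34]=0
i=35: i≥r, start 0; Z[35]=0

[36, 0, 0, 3, 0, 0, 0, 0, 0, 0, 0, 3, 0, 0, 0, 0, 1, 3, 0, 0, 0, 0, 0, 0, 0, 0, 0, 0, 0, 1, 0, 0, 0, 1, 0, 0]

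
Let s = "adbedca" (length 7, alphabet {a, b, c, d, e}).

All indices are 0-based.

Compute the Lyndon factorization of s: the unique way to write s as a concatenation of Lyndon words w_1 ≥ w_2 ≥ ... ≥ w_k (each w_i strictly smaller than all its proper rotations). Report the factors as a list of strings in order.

["adbedc", "a"]

emit factor 1: 'adbedc' (i=0, period=6)
emit factor 2: 'a' (i=6, period=1)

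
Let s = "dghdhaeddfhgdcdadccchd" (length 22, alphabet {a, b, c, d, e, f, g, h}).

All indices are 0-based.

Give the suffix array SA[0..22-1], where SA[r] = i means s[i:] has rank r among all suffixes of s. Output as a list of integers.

[15, 5, 17, 18, 13, 19, 21, 14, 16, 12, 7, 8, 0, 3, 6, 9, 11, 1, 4, 20, 2, 10]

rank | idx | suffix
   0 |  15 | adccchd
   1 |   5 | aeddfhgdcdadccchd
   2 |  17 | ccchd
   3 |  18 | cchd
   4 |  13 | cdadccchd
   5 |  19 | chd
   6 |  21 | d
   7 |  14 | dadccchd
   8 |  16 | dccchd
   9 |  12 | dcdadccchd
  10 |   7 | ddfhgdcdadccchd
  11 |   8 | dfhgdcdadccchd
  12 |   0 | dghdhaeddfhgdcdadccchd
  13 |   3 | dhaeddfhgdcdadccchd
  14 |   6 | eddfhgdcdadccchd
  15 |   9 | fhgdcdadccchd
  16 |  11 | gdcdadccchd
  17 |   1 | ghdhaeddfhgdcdadccchd
  18 |   4 | haeddfhgdcdadccchd
  19 |  20 | hd
  20 |   2 | hdhaeddfhgdcdadccchd
  21 |  10 | hgdcdadccchd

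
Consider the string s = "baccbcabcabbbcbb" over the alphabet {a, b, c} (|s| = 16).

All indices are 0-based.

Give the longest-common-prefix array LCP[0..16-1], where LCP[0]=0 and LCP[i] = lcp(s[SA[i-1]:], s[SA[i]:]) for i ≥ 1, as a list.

rank→(start, suffix):
  0 → (9, 'abbbcbb')
  1 → (6, 'abcabbbcbb')
  2 → (1, 'accbcabcabbbcbb')
  3 → (15, 'b')
  4 → (0, 'baccbcabcabbbcbb')
  5 → (14, 'bb')
  6 → (10, 'bbbcbb')
  7 → (11, 'bbcbb')
  8 → (7, 'bcabbbcbb')
  9 → (4, 'bcabcabbbcbb')
  10 → (12, 'bcbb')
  11 → (8, 'cabbbcbb')
  12 → (5, 'cabcabbbcbb')
  13 → (13, 'cbb')
  14 → (3, 'cbcabcabbbcbb')
  15 → (2, 'ccbcabcabbbcbb')

SA = [9, 6, 1, 15, 0, 14, 10, 11, 7, 4, 12, 8, 5, 13, 3, 2]
rank  pair      lcp
   1  s[9:],s[6:]  2  'ab'
   2  s[6:],s[1:]  1  'a'
   3  s[1:],s[15:]  0  ''
   4  s[15:],s[0:]  1  'b'
   5  s[0:],s[14:]  1  'b'
   6  s[14:],s[10:]  2  'bb'
   7  s[10:],s[11:]  2  'bb'
   8  s[11:],s[7:]  1  'b'
   9  s[7:],s[4:]  4  'bcab'
  10  s[4:],s[12:]  2  'bc'
  11  s[12:],s[8:]  0  ''
  12  s[8:],s[5:]  3  'cab'
  13  s[5:],s[13:]  1  'c'
  14  s[13:],s[3:]  2  'cb'
  15  s[3:],s[2:]  1  'c'

[0, 2, 1, 0, 1, 1, 2, 2, 1, 4, 2, 0, 3, 1, 2, 1]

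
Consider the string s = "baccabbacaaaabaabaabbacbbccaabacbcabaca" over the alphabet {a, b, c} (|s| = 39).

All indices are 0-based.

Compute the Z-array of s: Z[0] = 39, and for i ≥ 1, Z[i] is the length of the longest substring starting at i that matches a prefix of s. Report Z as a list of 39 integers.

Z[0]=39
i=1: outside box; Z[1]=0
i=2: outside box; Z[2]=0
i=3: outside box; Z[3]=0
i=4: outside box; Z[4]=0
i=5: outside box; Z[5]=1 grow→box=[5,6)
i=6: outside box; Z[6]=3 grow→box=[6,9)
i=7: min(r-i=2, Z[1]=0)=0; Z[7]=0
i=8: min(r-i=1, Z[2]=0)=0; Z[8]=0
i=9: outside box; Z[9]=0
i=10: outside box; Z[10]=0
i=11: outside box; Z[11]=0
i=12: outside box; Z[12]=0
i=13: outside box; Z[13]=2 grow→box=[13,15)
i=14: min(r-i=1, Z[1]=0)=0; Z[14]=0
i=15: outside box; Z[15]=0
i=16: outside box; Z[16]=2 grow→box=[16,18)
i=17: min(r-i=1, Z[1]=0)=0; Z[17]=0
i=18: outside box; Z[18]=0
i=19: outside box; Z[19]=1 grow→box=[19,20)
i=20: outside box; Z[20]=3 grow→box=[20,23)
i=21: min(r-i=2, Z[1]=0)=0; Z[21]=0
i=22: min(r-i=1, Z[2]=0)=0; Z[22]=0
i=23: outside box; Z[23]=1 grow→box=[23,24)
i=24: outside box; Z[24]=1 grow→box=[24,25)
i=25: outside box; Z[25]=0
i=26: outside box; Z[26]=0
i=27: outside box; Z[27]=0
i=28: outside box; Z[28]=0
i=29: outside box; Z[29]=3 grow→box=[29,32)
i=30: min(r-i=2, Z[1]=0)=0; Z[30]=0
i=31: min(r-i=1, Z[2]=0)=0; Z[31]=0
i=32: outside box; Z[32]=1 grow→box=[32,33)
i=33: outside box; Z[33]=0
i=34: outside box; Z[34]=0
i=35: outside box; Z[35]=3 grow→box=[35,38)
i=36: min(r-i=2, Z[1]=0)=0; Z[36]=0
i=37: min(r-i=1, Z[2]=0)=0; Z[37]=0
i=38: outside box; Z[38]=0

[39, 0, 0, 0, 0, 1, 3, 0, 0, 0, 0, 0, 0, 2, 0, 0, 2, 0, 0, 1, 3, 0, 0, 1, 1, 0, 0, 0, 0, 3, 0, 0, 1, 0, 0, 3, 0, 0, 0]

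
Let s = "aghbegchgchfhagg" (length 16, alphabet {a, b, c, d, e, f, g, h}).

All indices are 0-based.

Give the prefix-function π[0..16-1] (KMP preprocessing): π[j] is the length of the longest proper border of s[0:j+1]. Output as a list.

π[0] = 0
j=1 s[j]='g': π[1]=0 (border '')
j=2 s[j]='h': π[2]=0 (border '')
j=3 s[j]='b': π[3]=0 (border '')
j=4 s[j]='e': π[4]=0 (border '')
j=5 s[j]='g': π[5]=0 (border '')
j=6 s[j]='c': π[6]=0 (border '')
j=7 s[j]='h': π[7]=0 (border '')
j=8 s[j]='g': π[8]=0 (border '')
j=9 s[j]='c': π[9]=0 (border '')
j=10 s[j]='h': π[10]=0 (border '')
j=11 s[j]='f': π[11]=0 (border '')
j=12 s[j]='h': π[12]=0 (border '')
j=13 s[j]='a': π[13]=1 (border 'a')
j=14 s[j]='g': π[14]=2 (border 'ag')
j=15 s[j]='g': k: 2→0; π[15]=0 (border '')

[0, 0, 0, 0, 0, 0, 0, 0, 0, 0, 0, 0, 0, 1, 2, 0]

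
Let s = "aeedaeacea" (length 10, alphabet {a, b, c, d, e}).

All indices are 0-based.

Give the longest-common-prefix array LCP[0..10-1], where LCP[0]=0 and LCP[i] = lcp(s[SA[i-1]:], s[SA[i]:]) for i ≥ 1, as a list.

sorted suffixes:
  #0 SA[0]=9  'a'
  #1 SA[1]=6  'acea'
  #2 SA[2]=4  'aeacea'
  #3 SA[3]=0  'aeedaeacea'
  #4 SA[4]=7  'cea'
  #5 SA[5]=3  'daeacea'
  #6 SA[6]=8  'ea'
  #7 SA[7]=5  'eacea'
  #8 SA[8]=2  'edaeacea'
  #9 SA[9]=1  'eedaeacea'

SA = [9, 6, 4, 0, 7, 3, 8, 5, 2, 1]
rank  pair      lcp
   1  s[9:],s[6:]  1  'a'
   2  s[6:],s[4:]  1  'a'
   3  s[4:],s[0:]  2  'ae'
   4  s[0:],s[7:]  0  ''
   5  s[7:],s[3:]  0  ''
   6  s[3:],s[8:]  0  ''
   7  s[8:],s[5:]  2  'ea'
   8  s[5:],s[2:]  1  'e'
   9  s[2:],s[1:]  1  'e'

[0, 1, 1, 2, 0, 0, 0, 2, 1, 1]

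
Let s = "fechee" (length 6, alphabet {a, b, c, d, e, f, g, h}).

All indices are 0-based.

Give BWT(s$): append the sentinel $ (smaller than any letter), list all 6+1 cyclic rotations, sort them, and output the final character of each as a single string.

eeefh$c

rank  rotation last
    0  $fechee  e
    1  chee$fe  e
    2  e$feche  e
    3  echee$f  f
    4  ee$fech  h
    5  fechee$  $
    6  hee$fec  c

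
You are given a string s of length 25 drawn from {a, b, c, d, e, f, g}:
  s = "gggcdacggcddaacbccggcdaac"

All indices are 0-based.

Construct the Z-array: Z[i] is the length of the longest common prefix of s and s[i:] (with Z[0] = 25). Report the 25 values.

Z[0]=25
i=1: outside box; Z[1]=2 grow→box=[1,3)
i=2: min(r-i=1, Z[1]=2)=1; Z[2]=1
i=3: outside box; Z[3]=0
i=4: outside box; Z[4]=0
i=5: outside box; Z[5]=0
i=6: outside box; Z[6]=0
i=7: outside box; Z[7]=2 grow→box=[7,9)
i=8: min(r-i=1, Z[1]=2)=1; Z[8]=1
i=9: outside box; Z[9]=0
i=10: outside box; Z[10]=0
i=11: outside box; Z[11]=0
i=12: outside box; Z[12]=0
i=13: outside box; Z[13]=0
i=14: outside box; Z[14]=0
i=15: outside box; Z[15]=0
i=16: outside box; Z[16]=0
i=17: outside box; Z[17]=0
i=18: outside box; Z[18]=2 grow→box=[18,20)
i=19: min(r-i=1, Z[1]=2)=1; Z[19]=1
i=20: outside box; Z[20]=0
i=21: outside box; Z[21]=0
i=22: outside box; Z[22]=0
i=23: outside box; Z[23]=0
i=24: outside box; Z[24]=0

[25, 2, 1, 0, 0, 0, 0, 2, 1, 0, 0, 0, 0, 0, 0, 0, 0, 0, 2, 1, 0, 0, 0, 0, 0]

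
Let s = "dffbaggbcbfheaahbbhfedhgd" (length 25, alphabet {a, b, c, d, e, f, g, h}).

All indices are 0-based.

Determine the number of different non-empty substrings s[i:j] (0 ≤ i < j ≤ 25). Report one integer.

rank | idx | suffix
   0 |  13 | aahbbhfedhgd
   1 |   4 | aggbcbfheaahbbhfedhgd
   2 |  14 | ahbbhfedhgd
   3 |   3 | baggbcbfheaahbbhfedhgd
   4 |  16 | bbhfedhgd
   5 |   7 | bcbfheaahbbhfedhgd
   6 |   9 | bfheaahbbhfedhgd
   7 |  17 | bhfedhgd
   8 |   8 | cbfheaahbbhfedhgd
   9 |  24 | d
  10 |   0 | dffbaggbcbfheaahbbhfedhgd
  11 |  21 | dhgd
  12 |  12 | eaahbbhfedhgd
  13 |  20 | edhgd
  14 |   2 | fbaggbcbfheaahbbhfedhgd
  15 |  19 | fedhgd
  16 |   1 | ffbaggbcbfheaahbbhfedhgd
  17 |  10 | fheaahbbhfedhgd
  18 |   6 | gbcbfheaahbbhfedhgd
  19 |  23 | gd
  20 |   5 | ggbcbfheaahbbhfedhgd
  21 |  15 | hbbhfedhgd
  22 |  11 | heaahbbhfedhgd
  23 |  18 | hfedhgd
  24 |  22 | hgd

SA = [13, 4, 14, 3, 16, 7, 9, 17, 8, 24, 0, 21, 12, 20, 2, 19, 1, 10, 6, 23, 5, 15, 11, 18, 22]
[i] adj suffixes → lcp
  [1] 13/4 → 1 ('a')
  [2] 4/14 → 1 ('a')
  [3] 14/3 → 0 ('')
  [4] 3/16 → 1 ('b')
  [5] 16/7 → 1 ('b')
  [6] 7/9 → 1 ('b')
  [7] 9/17 → 1 ('b')
  [8] 17/8 → 0 ('')
  [9] 8/24 → 0 ('')
  [10] 24/0 → 1 ('d')
  [11] 0/21 → 1 ('d')
  [12] 21/12 → 0 ('')
  [13] 12/20 → 1 ('e')
  [14] 20/2 → 0 ('')
  [15] 2/19 → 1 ('f')
  [16] 19/1 → 1 ('f')
  [17] 1/10 → 1 ('f')
  [18] 10/6 → 0 ('')
  [19] 6/23 → 1 ('g')
  [20] 23/5 → 1 ('g')
  [21] 5/15 → 0 ('')
  [22] 15/11 → 1 ('h')
  [23] 11/18 → 1 ('h')
  [24] 18/22 → 1 ('h')

n(n+1)/2 = 25·26/2 = 325
Σ LCP = 0 + 1 + 1 + 0 + 1 + 1 + 1 + 1 + 0 + 0 + 1 + 1 + 0 + 1 + 0 + 1 + 1 + 1 + 0 + 1 + 1 + 0 + 1 + 1 + 1 = 17
distinct = 325 − 17 = 308

308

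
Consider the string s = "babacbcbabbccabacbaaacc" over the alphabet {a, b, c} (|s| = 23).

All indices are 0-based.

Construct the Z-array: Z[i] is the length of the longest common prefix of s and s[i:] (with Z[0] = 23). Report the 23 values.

Z[0]=23
i=1: outside box; Z[1]=0
i=2: outside box; Z[2]=2 scan→box=[2,4)
i=3: min(r-i=1, Z[1]=0)=0; Z[3]=0
i=4: outside box; Z[4]=0
i=5: outside box; Z[5]=1 scan→box=[5,6)
i=6: outside box; Z[6]=0
i=7: outside box; Z[7]=3 scan→box=[7,10)
i=8: min(r-i=2, Z[1]=0)=0; Z[8]=0
i=9: min(r-i=1, Z[2]=2)=1; Z[9]=1
i=10: outside box; Z[10]=1 scan→box=[10,11)
i=11: outside box; Z[11]=0
i=12: outside box; Z[12]=0
i=13: outside box; Z[13]=0
i=14: outside box; Z[14]=2 scan→box=[14,16)
i=15: min(r-i=1, Z[1]=0)=0; Z[15]=0
i=16: outside box; Z[16]=0
i=17: outside box; Z[17]=2 scan→box=[17,19)
i=18: min(r-i=1, Z[1]=0)=0; Z[18]=0
i=19: outside box; Z[19]=0
i=20: outside box; Z[20]=0
i=21: outside box; Z[21]=0
i=22: outside box; Z[22]=0

[23, 0, 2, 0, 0, 1, 0, 3, 0, 1, 1, 0, 0, 0, 2, 0, 0, 2, 0, 0, 0, 0, 0]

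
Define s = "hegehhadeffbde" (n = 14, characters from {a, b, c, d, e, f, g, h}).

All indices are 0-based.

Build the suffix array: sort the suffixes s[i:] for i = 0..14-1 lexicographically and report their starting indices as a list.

[6, 11, 12, 7, 13, 8, 1, 3, 10, 9, 2, 5, 0, 4]

sorted suffixes:
  #0 SA[0]=6  'adeffbde'
  #1 SA[1]=11  'bde'
  #2 SA[2]=12  'de'
  #3 SA[3]=7  'deffbde'
  #4 SA[4]=13  'e'
  #5 SA[5]=8  'effbde'
  #6 SA[6]=1  'egehhadeffbde'
  #7 SA[7]=3  'ehhadeffbde'
  #8 SA[8]=10  'fbde'
  #9 SA[9]=9  'ffbde'
  #10 SA[10]=2  'gehhadeffbde'
  #11 SA[11]=5  'hadeffbde'
  #12 SA[12]=0  'hegehhadeffbde'
  #13 SA[13]=4  'hhadeffbde'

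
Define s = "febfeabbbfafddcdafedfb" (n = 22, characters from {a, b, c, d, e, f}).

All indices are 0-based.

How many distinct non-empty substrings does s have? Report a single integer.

sorted suffixes:
  #0 SA[0]=5  'abbbfafddcdafedfb'
  #1 SA[1]=10  'afddcdafedfb'
  #2 SA[2]=16  'afedfb'
  #3 SA[3]=21  'b'
  #4 SA[4]=6  'bbbfafddcdafedfb'
  #5 SA[5]=7  'bbfafddcdafedfb'
  #6 SA[6]=8  'bfafddcdafedfb'
  #7 SA[7]=2  'bfeabbbfafddcdafedfb'
  #8 SA[8]=14  'cdafedfb'
  #9 SA[9]=15  'dafedfb'
  #10 SA[10]=13  'dcdafedfb'
  #11 SA[11]=12  'ddcdafedfb'
  #12 SA[12]=19  'dfb'
  #13 SA[13]=4  'eabbbfafddcdafedfb'
  #14 SA[14]=1  'ebfeabbbfafddcdafedfb'
  #15 SA[15]=18  'edfb'
  #16 SA[16]=9  'fafddcdafedfb'
  #17 SA[17]=20  'fb'
  #18 SA[18]=11  'fddcdafedfb'
  #19 SA[19]=3  'feabbbfafddcdafedfb'
  #20 SA[20]=0  'febfeabbbfafddcdafedfb'
  #21 SA[21]=17  'fedfb'

SA = [5, 10, 16, 21, 6, 7, 8, 2, 14, 15, 13, 12, 19, 4, 1, 18, 9, 20, 11, 3, 0, 17]
[i] adj suffixes → lcp
  [1] 5/10 → 1 ('a')
  [2] 10/16 → 2 ('af')
  [3] 16/21 → 0 ('')
  [4] 21/6 → 1 ('b')
  [5] 6/7 → 2 ('bb')
  [6] 7/8 → 1 ('b')
  [7] 8/2 → 2 ('bf')
  [8] 2/14 → 0 ('')
  [9] 14/15 → 0 ('')
  [10] 15/13 → 1 ('d')
  [11] 13/12 → 1 ('d')
  [12] 12/19 → 1 ('d')
  [13] 19/4 → 0 ('')
  [14] 4/1 → 1 ('e')
  [15] 1/18 → 1 ('e')
  [16] 18/9 → 0 ('')
  [17] 9/20 → 1 ('f')
  [18] 20/11 → 1 ('f')
  [19] 11/3 → 1 ('f')
  [20] 3/0 → 2 ('fe')
  [21] 0/17 → 2 ('fe')

n(n+1)/2 = 22·23/2 = 253
Σ LCP = 0 + 1 + 2 + 0 + 1 + 2 + 1 + 2 + 0 + 0 + 1 + 1 + 1 + 0 + 1 + 1 + 0 + 1 + 1 + 1 + 2 + 2 = 21
distinct = 253 − 21 = 232

232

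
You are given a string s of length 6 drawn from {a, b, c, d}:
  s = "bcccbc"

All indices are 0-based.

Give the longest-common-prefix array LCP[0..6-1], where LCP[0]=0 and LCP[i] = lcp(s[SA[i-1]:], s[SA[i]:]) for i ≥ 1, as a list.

rank→(start, suffix):
  0 → (4, 'bc')
  1 → (0, 'bcccbc')
  2 → (5, 'c')
  3 → (3, 'cbc')
  4 → (2, 'ccbc')
  5 → (1, 'cccbc')

SA = [4, 0, 5, 3, 2, 1]
[i] adj suffixes → lcp
  [1] 4/0 → 2 ('bc')
  [2] 0/5 → 0 ('')
  [3] 5/3 → 1 ('c')
  [4] 3/2 → 1 ('c')
  [5] 2/1 → 2 ('cc')

[0, 2, 0, 1, 1, 2]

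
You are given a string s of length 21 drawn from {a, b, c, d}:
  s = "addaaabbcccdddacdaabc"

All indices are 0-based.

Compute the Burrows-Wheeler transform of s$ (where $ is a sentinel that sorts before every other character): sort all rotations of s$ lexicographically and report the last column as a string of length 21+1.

cdadaad$aabbbcacdcdadc

rank  rotation                last
    0  $addaaabbcccdddacdaabc  c
    1  aaabbcccdddacdaabc$add  d
    2  aabbcccdddacdaabc$adda  a
    3  aabc$addaaabbcccdddacd  d
    4  abbcccdddacdaabc$addaa  a
    5  abc$addaaabbcccdddacda  a
    6  acdaabc$addaaabbcccddd  d
    7  addaaabbcccdddacdaabc$  $
    8  bbcccdddacdaabc$addaaa  a
    9  bc$addaaabbcccdddacdaa  a
   10  bcccdddacdaabc$addaaab  b
   11  c$addaaabbcccdddacdaab  b
   12  cccdddacdaabc$addaaabb  b
   13  ccdddacdaabc$addaaabbc  c
   14  cdaabc$addaaabbcccddda  a
   15  cdddacdaabc$addaaabbcc  c
   16  daaabbcccdddacdaabc$ad  d
   17  daabc$addaaabbcccdddac  c
   18  dacdaabc$addaaabbcccdd  d
   19  ddaaabbcccdddacdaabc$a  a
   20  ddacdaabc$addaaabbcccd  d
   21  dddacdaabc$addaaabbccc  c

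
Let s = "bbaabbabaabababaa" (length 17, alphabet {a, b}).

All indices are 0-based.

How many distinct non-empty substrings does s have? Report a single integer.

110

sorted suffixes:
  #0 SA[0]=16  'a'
  #1 SA[1]=15  'aa'
  #2 SA[2]=8  'aabababaa'
  #3 SA[3]=2  'aabbabaabababaa'
  #4 SA[4]=13  'abaa'
  #5 SA[5]=6  'abaabababaa'
  #6 SA[6]=11  'ababaa'
  #7 SA[7]=9  'abababaa'
  #8 SA[8]=3  'abbabaabababaa'
  #9 SA[9]=14  'baa'
  #10 SA[10]=7  'baabababaa'
  #11 SA[11]=1  'baabbabaabababaa'
  #12 SA[12]=12  'babaa'
  #13 SA[13]=5  'babaabababaa'
  #14 SA[14]=10  'bababaa'
  #15 SA[15]=0  'bbaabbabaabababaa'
  #16 SA[16]=4  'bbabaabababaa'

SA = [16, 15, 8, 2, 13, 6, 11, 9, 3, 14, 7, 1, 12, 5, 10, 0, 4]
rank  pair      lcp
   1  s[16:],s[15:]  1  'a'
   2  s[15:],s[8:]  2  'aa'
   3  s[8:],s[2:]  3  'aab'
   4  s[2:],s[13:]  1  'a'
   5  s[13:],s[6:]  4  'abaa'
   6  s[6:],s[11:]  3  'aba'
   7  s[11:],s[9:]  5  'ababa'
   8  s[9:],s[3:]  2  'ab'
   9  s[3:],s[14:]  0  ''
  10  s[14:],s[7:]  3  'baa'
  11  s[7:],s[1:]  4  'baab'
  12  s[1:],s[12:]  2  'ba'
  13  s[12:],s[5:]  5  'babaa'
  14  s[5:],s[10:]  4  'baba'
  15  s[10:],s[0:]  1  'b'
  16  s[0:],s[4:]  3  'bba'

n(n+1)/2 = 17·18/2 = 153
Σ LCP = 0 + 1 + 2 + 3 + 1 + 4 + 3 + 5 + 2 + 0 + 3 + 4 + 2 + 5 + 4 + 1 + 3 = 43
distinct = 153 − 43 = 110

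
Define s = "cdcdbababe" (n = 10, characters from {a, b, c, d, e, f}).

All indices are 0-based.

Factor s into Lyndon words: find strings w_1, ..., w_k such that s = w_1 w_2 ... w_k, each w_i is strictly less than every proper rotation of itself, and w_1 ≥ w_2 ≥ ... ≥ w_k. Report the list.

emit factor 1: 'cd' (i=0, period=2)
emit factor 2: 'cd' (i=2, period=2)
emit factor 3: 'b' (i=4, period=1)
emit factor 4: 'ababe' (i=5, period=5)

["cd", "cd", "b", "ababe"]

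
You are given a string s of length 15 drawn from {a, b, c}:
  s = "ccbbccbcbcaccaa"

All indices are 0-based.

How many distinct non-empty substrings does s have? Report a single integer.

sorted suffixes:
  #0 SA[0]=14  'a'
  #1 SA[1]=13  'aa'
  #2 SA[2]=10  'accaa'
  #3 SA[3]=2  'bbccbcbcaccaa'
  #4 SA[4]=8  'bcaccaa'
  #5 SA[5]=6  'bcbcaccaa'
  #6 SA[6]=3  'bccbcbcaccaa'
  #7 SA[7]=12  'caa'
  #8 SA[8]=9  'caccaa'
  #9 SA[9]=1  'cbbccbcbcaccaa'
  #10 SA[10]=7  'cbcaccaa'
  #11 SA[11]=5  'cbcbcaccaa'
  #12 SA[12]=11  'ccaa'
  #13 SA[13]=0  'ccbbccbcbcaccaa'
  #14 SA[14]=4  'ccbcbcaccaa'

SA = [14, 13, 10, 2, 8, 6, 3, 12, 9, 1, 7, 5, 11, 0, 4]
rank  pair      lcp
   1  s[14:],s[13:]  1  'a'
   2  s[13:],s[10:]  1  'a'
   3  s[10:],s[2:]  0  ''
   4  s[2:],s[8:]  1  'b'
   5  s[8:],s[6:]  2  'bc'
   6  s[6:],s[3:]  2  'bc'
   7  s[3:],s[12:]  0  ''
   8  s[12:],s[9:]  2  'ca'
   9  s[9:],s[1:]  1  'c'
  10  s[1:],s[7:]  2  'cb'
  11  s[7:],s[5:]  3  'cbc'
  12  s[5:],s[11:]  1  'c'
  13  s[11:],s[0:]  2  'cc'
  14  s[0:],s[4:]  3  'ccb'

n(n+1)/2 = 15·16/2 = 120
Σ LCP = 0 + 1 + 1 + 0 + 1 + 2 + 2 + 0 + 2 + 1 + 2 + 3 + 1 + 2 + 3 = 21
distinct = 120 − 21 = 99

99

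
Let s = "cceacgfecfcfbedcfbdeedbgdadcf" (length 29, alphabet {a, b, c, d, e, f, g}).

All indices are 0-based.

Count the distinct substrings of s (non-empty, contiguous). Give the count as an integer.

rank→(start, suffix):
  0 → (3, 'acgfecfcfbedcfbdeedbgdadcf')
  1 → (25, 'adcf')
  2 → (17, 'bdeedbgdadcf')
  3 → (12, 'bedcfbdeedbgdadcf')
  4 → (22, 'bgdadcf')
  5 → (0, 'cceacgfecfcfbedcfbdeedbgdadcf')
  6 → (1, 'ceacgfecfcfbedcfbdeedbgdadcf')
  7 → (27, 'cf')
  8 → (15, 'cfbdeedbgdadcf')
  9 → (10, 'cfbedcfbdeedbgdadcf')
  10 → (8, 'cfcfbedcfbdeedbgdadcf')
  11 → (4, 'cgfecfcfbedcfbdeedbgdadcf')
  12 → (24, 'dadcf')
  13 → (21, 'dbgdadcf')
  14 → (26, 'dcf')
  15 → (14, 'dcfbdeedbgdadcf')
  16 → (18, 'deedbgdadcf')
  17 → (2, 'eacgfecfcfbedcfbdeedbgdadcf')
  18 → (7, 'ecfcfbedcfbdeedbgdadcf')
  19 → (20, 'edbgdadcf')
  20 → (13, 'edcfbdeedbgdadcf')
  21 → (19, 'eedbgdadcf')
  22 → (28, 'f')
  23 → (16, 'fbdeedbgdadcf')
  24 → (11, 'fbedcfbdeedbgdadcf')
  25 → (9, 'fcfbedcfbdeedbgdadcf')
  26 → (6, 'fecfcfbedcfbdeedbgdadcf')
  27 → (23, 'gdadcf')
  28 → (5, 'gfecfcfbedcfbdeedbgdadcf')

SA = [3, 25, 17, 12, 22, 0, 1, 27, 15, 10, 8, 4, 24, 21, 26, 14, 18, 2, 7, 20, 13, 19, 28, 16, 11, 9, 6, 23, 5]
rank  pair      lcp
   1  s[3:],s[25:]  1  'a'
   2  s[25:],s[17:]  0  ''
   3  s[17:],s[12:]  1  'b'
   4  s[12:],s[22:]  1  'b'
   5  s[22:],s[0:]  0  ''
   6  s[0:],s[1:]  1  'c'
   7  s[1:],s[27:]  1  'c'
   8  s[27:],s[15:]  2  'cf'
   9  s[15:],s[10:]  3  'cfb'
  10  s[10:],s[8:]  2  'cf'
  11  s[8:],s[4:]  1  'c'
  12  s[4:],s[24:]  0  ''
  13  s[24:],s[21:]  1  'd'
  14  s[21:],s[26:]  1  'd'
  15  s[26:],s[14:]  3  'dcf'
  16  s[14:],s[18:]  1  'd'
  17  s[18:],s[2:]  0  ''
  18  s[2:],s[7:]  1  'e'
  19  s[7:],s[20:]  1  'e'
  20  s[20:],s[13:]  2  'ed'
  21  s[13:],s[19:]  1  'e'
  22  s[19:],s[28:]  0  ''
  23  s[28:],s[16:]  1  'f'
  24  s[16:],s[11:]  2  'fb'
  25  s[11:],s[9:]  1  'f'
  26  s[9:],s[6:]  1  'f'
  27  s[6:],s[23:]  0  ''
  28  s[23:],s[5:]  1  'g'

n(n+1)/2 = 29·30/2 = 435
Σ LCP = 0 + 1 + 0 + 1 + 1 + 0 + 1 + 1 + 2 + 3 + 2 + 1 + 0 + 1 + 1 + 3 + 1 + 0 + 1 + 1 + 2 + 1 + 0 + 1 + 2 + 1 + 1 + 0 + 1 = 30
distinct = 435 − 30 = 405

405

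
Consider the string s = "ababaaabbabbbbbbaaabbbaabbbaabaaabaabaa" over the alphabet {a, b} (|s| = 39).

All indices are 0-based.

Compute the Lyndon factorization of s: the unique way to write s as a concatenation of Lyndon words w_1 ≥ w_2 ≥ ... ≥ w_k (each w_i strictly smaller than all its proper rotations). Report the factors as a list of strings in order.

emit factor 1: 'ab' (i=0, period=2)
emit factor 2: 'ab' (i=2, period=2)
emit factor 3: 'aaabbabbbbbbaaabbbaabbbaab' (i=4, period=26)
emit factor 4: 'aaabaab' (i=30, period=7)
emit factor 5: 'a' (i=37, period=1)
emit factor 6: 'a' (i=38, period=1)

["ab", "ab", "aaabbabbbbbbaaabbbaabbbaab", "aaabaab", "a", "a"]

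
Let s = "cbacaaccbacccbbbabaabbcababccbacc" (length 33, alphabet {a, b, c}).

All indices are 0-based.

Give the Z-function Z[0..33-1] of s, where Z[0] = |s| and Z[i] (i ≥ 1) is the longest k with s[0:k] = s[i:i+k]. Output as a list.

Z[0]=33
i=1: i≥r, start 0; Z[1]=0
i=2: i≥r, start 0; Z[2]=0
i=3: i≥r, start 0; Z[3]=1 grow→box=[3,4)
i=4: i≥r, start 0; Z[4]=0
i=5: i≥r, start 0; Z[5]=0
i=6: i≥r, start 0; Z[6]=1 grow→box=[6,7)
i=7: i≥r, start 0; Z[7]=4 grow→box=[7,11)
i=8: min(r-i=3, Z[1]=0)=0; Z[8]=0
i=9: min(r-i=2, Z[2]=0)=0; Z[9]=0
i=10: min(r-i=1, Z[3]=1)=1; Z[10]=1
i=11: i≥r, start 0; Z[11]=1 grow→box=[11,12)
i=12: i≥r, start 0; Z[12]=2 grow→box=[12,14)
i=13: min(r-i=1, Z[1]=0)=0; Z[13]=0
i=14: i≥r, start 0; Z[14]=0
i=15: i≥r, start 0; Z[15]=0
i=16: i≥r, start 0; Z[16]=0
i=17: i≥r, start 0; Z[17]=0
i=18: i≥r, start 0; Z[18]=0
i=19: i≥r, start 0; Z[19]=0
i=20: i≥r, start 0; Z[20]=0
i=21: i≥r, start 0; Z[21]=0
i=22: i≥r, start 0; Z[22]=1 grow→box=[22,23)
i=23: i≥r, start 0; Z[23]=0
i=24: i≥r, start 0; Z[24]=0
i=25: i≥r, start 0; Z[25]=0
i=26: i≥r, start 0; Z[26]=0
i=27: i≥r, start 0; Z[27]=1 grow→box=[27,28)
i=28: i≥r, start 0; Z[28]=4 grow→box=[28,32)
i=29: min(r-i=3, Z[1]=0)=0; Z[29]=0
i=30: min(r-i=2, Z[2]=0)=0; Z[30]=0
i=31: min(r-i=1, Z[3]=1)=1; Z[31]=1
i=32: i≥r, start 0; Z[32]=1 grow→box=[32,33)

[33, 0, 0, 1, 0, 0, 1, 4, 0, 0, 1, 1, 2, 0, 0, 0, 0, 0, 0, 0, 0, 0, 1, 0, 0, 0, 0, 1, 4, 0, 0, 1, 1]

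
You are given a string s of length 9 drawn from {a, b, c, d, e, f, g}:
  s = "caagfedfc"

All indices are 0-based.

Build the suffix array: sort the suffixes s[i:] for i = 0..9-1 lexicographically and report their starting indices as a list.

rank→(start, suffix):
  0 → (1, 'aagfedfc')
  1 → (2, 'agfedfc')
  2 → (8, 'c')
  3 → (0, 'caagfedfc')
  4 → (6, 'dfc')
  5 → (5, 'edfc')
  6 → (7, 'fc')
  7 → (4, 'fedfc')
  8 → (3, 'gfedfc')

[1, 2, 8, 0, 6, 5, 7, 4, 3]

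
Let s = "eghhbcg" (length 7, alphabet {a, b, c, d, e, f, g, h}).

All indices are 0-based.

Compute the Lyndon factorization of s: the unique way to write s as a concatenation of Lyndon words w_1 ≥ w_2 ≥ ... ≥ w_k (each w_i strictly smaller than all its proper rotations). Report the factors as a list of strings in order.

emit factor 1: 'eghh' (i=0, period=4)
emit factor 2: 'bcg' (i=4, period=3)

["eghh", "bcg"]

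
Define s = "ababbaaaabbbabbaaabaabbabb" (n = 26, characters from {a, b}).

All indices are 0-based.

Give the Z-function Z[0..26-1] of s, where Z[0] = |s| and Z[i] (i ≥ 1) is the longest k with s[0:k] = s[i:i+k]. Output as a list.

[26, 0, 2, 0, 0, 1, 1, 1, 2, 0, 0, 0, 2, 0, 0, 1, 1, 3, 0, 1, 2, 0, 0, 2, 0, 0]

Z[0]=26
i=1: outside box; Z[1]=0
i=2: outside box; Z[2]=2 extend→box=[2,4)
i=3: min(r-i=1, Z[1]=0)=0; Z[3]=0
i=4: outside box; Z[4]=0
i=5: outside box; Z[5]=1 extend→box=[5,6)
i=6: outside box; Z[6]=1 extend→box=[6,7)
i=7: outside box; Z[7]=1 extend→box=[7,8)
i=8: outside box; Z[8]=2 extend→box=[8,10)
i=9: min(r-i=1, Z[1]=0)=0; Z[9]=0
i=10: outside box; Z[10]=0
i=11: outside box; Z[11]=0
i=12: outside box; Z[12]=2 extend→box=[12,14)
i=13: min(r-i=1, Z[1]=0)=0; Z[13]=0
i=14: outside box; Z[14]=0
i=15: outside box; Z[15]=1 extend→box=[15,16)
i=16: outside box; Z[16]=1 extend→box=[16,17)
i=17: outside box; Z[17]=3 extend→box=[17,20)
i=18: min(r-i=2, Z[1]=0)=0; Z[18]=0
i=19: min(r-i=1, Z[2]=2)=1; Z[19]=1
i=20: outside box; Z[20]=2 extend→box=[20,22)
i=21: min(r-i=1, Z[1]=0)=0; Z[21]=0
i=22: outside box; Z[22]=0
i=23: outside box; Z[23]=2 extend→box=[23,25)
i=24: min(r-i=1, Z[1]=0)=0; Z[24]=0
i=25: outside box; Z[25]=0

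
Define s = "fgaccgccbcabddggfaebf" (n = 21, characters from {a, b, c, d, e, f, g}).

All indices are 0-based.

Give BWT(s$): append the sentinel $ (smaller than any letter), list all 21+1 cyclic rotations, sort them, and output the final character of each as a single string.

fcgfcaebcgacbdabg$fcgd

rank  rotation                last
    0  $fgaccgccbcabddggfaebf  f
    1  abddggfaebf$fgaccgccbc  c
    2  accgccbcabddggfaebf$fg  g
    3  aebf$fgaccgccbcabddggf  f
    4  bcabddggfaebf$fgaccgcc  c
    5  bddggfaebf$fgaccgccbca  a
    6  bf$fgaccgccbcabddggfae  e
    7  cabddggfaebf$fgaccgccb  b
    8  cbcabddggfaebf$fgaccgc  c
    9  ccbcabddggfaebf$fgaccg  g
   10  ccgccbcabddggfaebf$fga  a
   11  cgccbcabddggfaebf$fgac  c
   12  ddggfaebf$fgaccgccbcab  b
   13  dggfaebf$fgaccgccbcabd  d
   14  ebf$fgaccgccbcabddggfa  a
   15  f$fgaccgccbcabddggfaeb  b
   16  faebf$fgaccgccbcabddgg  g
   17  fgaccgccbcabddggfaebf$  $
   18  gaccgccbcabddggfaebf$f  f
   19  gccbcabddggfaebf$fgacc  c
   20  gfaebf$fgaccgccbcabddg  g
   21  ggfaebf$fgaccgccbcabdd  d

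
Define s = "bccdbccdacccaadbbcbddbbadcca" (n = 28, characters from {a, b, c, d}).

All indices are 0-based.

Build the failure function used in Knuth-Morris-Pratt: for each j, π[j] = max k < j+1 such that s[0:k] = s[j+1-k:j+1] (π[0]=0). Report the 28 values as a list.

[0, 0, 0, 0, 1, 2, 3, 4, 0, 0, 0, 0, 0, 0, 0, 1, 1, 2, 1, 0, 0, 1, 1, 0, 0, 0, 0, 0]

π[0] = 0
j=1 s[j]='c': π[1]=0 (border '')
j=2 s[j]='c': π[2]=0 (border '')
j=3 s[j]='d': π[3]=0 (border '')
j=4 s[j]='b': π[4]=1 (border 'b')
j=5 s[j]='c': π[5]=2 (border 'bc')
j=6 s[j]='c': π[6]=3 (border 'bcc')
j=7 s[j]='d': π[7]=4 (border 'bccd')
j=8 s[j]='a': k: 4→0; π[8]=0 (border '')
j=9 s[j]='c': π[9]=0 (border '')
j=10 s[j]='c': π[10]=0 (border '')
j=11 s[j]='c': π[11]=0 (border '')
j=12 s[j]='a': π[12]=0 (border '')
j=13 s[j]='a': π[13]=0 (border '')
j=14 s[j]='d': π[14]=0 (border '')
j=15 s[j]='b': π[15]=1 (border 'b')
j=16 s[j]='b': k: 1→0; π[16]=1 (border 'b')
j=17 s[j]='c': π[17]=2 (border 'bc')
j=18 s[j]='b': k: 2→0; π[18]=1 (border 'b')
j=19 s[j]='d': k: 1→0; π[19]=0 (border '')
j=20 s[j]='d': π[20]=0 (border '')
j=21 s[j]='b': π[21]=1 (border 'b')
j=22 s[j]='b': k: 1→0; π[22]=1 (border 'b')
j=23 s[j]='a': k: 1→0; π[23]=0 (border '')
j=24 s[j]='d': π[24]=0 (border '')
j=25 s[j]='c': π[25]=0 (border '')
j=26 s[j]='c': π[26]=0 (border '')
j=27 s[j]='a': π[27]=0 (border '')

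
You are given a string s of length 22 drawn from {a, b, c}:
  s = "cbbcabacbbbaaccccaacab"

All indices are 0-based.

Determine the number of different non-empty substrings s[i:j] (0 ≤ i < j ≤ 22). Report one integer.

rank | idx | suffix
   0 |  17 | aacab
   1 |  11 | aaccccaacab
   2 |  20 | ab
   3 |   4 | abacbbbaaccccaacab
   4 |  18 | acab
   5 |   6 | acbbbaaccccaacab
   6 |  12 | accccaacab
   7 |  21 | b
   8 |  10 | baaccccaacab
   9 |   5 | bacbbbaaccccaacab
  10 |   9 | bbaaccccaacab
  11 |   8 | bbbaaccccaacab
  12 |   1 | bbcabacbbbaaccccaacab
  13 |   2 | bcabacbbbaaccccaacab
  14 |  16 | caacab
  15 |  19 | cab
  16 |   3 | cabacbbbaaccccaacab
  17 |   7 | cbbbaaccccaacab
  18 |   0 | cbbcabacbbbaaccccaacab
  19 |  15 | ccaacab
  20 |  14 | cccaacab
  21 |  13 | ccccaacab

SA = [17, 11, 20, 4, 18, 6, 12, 21, 10, 5, 9, 8, 1, 2, 16, 19, 3, 7, 0, 15, 14, 13]
i: (SA[i-1],SA[i]) lcp shared
  1: (17,11) 3 'aac'
  2: (11,20) 1 'a'
  3: (20,4) 2 'ab'
  4: (4,18) 1 'a'
  5: (18,6) 2 'ac'
  6: (6,12) 2 'ac'
  7: (12,21) 0 ''
  8: (21,10) 1 'b'
  9: (10,5) 2 'ba'
  10: (5,9) 1 'b'
  11: (9,8) 2 'bb'
  12: (8,1) 2 'bb'
  13: (1,2) 1 'b'
  14: (2,16) 0 ''
  15: (16,19) 2 'ca'
  16: (19,3) 3 'cab'
  17: (3,7) 1 'c'
  18: (7,0) 3 'cbb'
  19: (0,15) 1 'c'
  20: (15,14) 2 'cc'
  21: (14,13) 3 'ccc'

n(n+1)/2 = 22·23/2 = 253
Σ LCP = 0 + 3 + 1 + 2 + 1 + 2 + 2 + 0 + 1 + 2 + 1 + 2 + 2 + 1 + 0 + 2 + 3 + 1 + 3 + 1 + 2 + 3 = 35
distinct = 253 − 35 = 218

218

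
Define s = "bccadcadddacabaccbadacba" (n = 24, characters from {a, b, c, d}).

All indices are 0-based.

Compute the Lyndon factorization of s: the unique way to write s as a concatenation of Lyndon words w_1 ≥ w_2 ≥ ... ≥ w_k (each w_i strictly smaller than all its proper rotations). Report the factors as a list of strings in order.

emit factor 1: 'bcc' (i=0, period=3)
emit factor 2: 'adcaddd' (i=3, period=7)
emit factor 3: 'ac' (i=10, period=2)
emit factor 4: 'abaccbadacb' (i=12, period=11)
emit factor 5: 'a' (i=23, period=1)

["bcc", "adcaddd", "ac", "abaccbadacb", "a"]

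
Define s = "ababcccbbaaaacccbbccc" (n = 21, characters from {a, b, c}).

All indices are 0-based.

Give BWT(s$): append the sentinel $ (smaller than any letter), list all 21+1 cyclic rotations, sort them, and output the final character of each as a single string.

cbaa$babaccbaccccccbba

rank  rotation                last
    0  $ababcccbbaaaacccbbccc  c
    1  aaaacccbbccc$ababcccbb  b
    2  aaacccbbccc$ababcccbba  a
    3  aacccbbccc$ababcccbbaa  a
    4  ababcccbbaaaacccbbccc$  $
    5  abcccbbaaaacccbbccc$ab  b
    6  acccbbccc$ababcccbbaaa  a
    7  baaaacccbbccc$ababcccb  b
    8  babcccbbaaaacccbbccc$a  a
    9  bbaaaacccbbccc$ababccc  c
   10  bbccc$ababcccbbaaaaccc  c
   11  bccc$ababcccbbaaaacccb  b
   12  bcccbbaaaacccbbccc$aba  a
   13  c$ababcccbbaaaacccbbcc  c
   14  cbbaaaacccbbccc$ababcc  c
   15  cbbccc$ababcccbbaaaacc  c
   16  cc$ababcccbbaaaacccbbc  c
   17  ccbbaaaacccbbccc$ababc  c
   18  ccbbccc$ababcccbbaaaac  c
   19  ccc$ababcccbbaaaacccbb  b
   20  cccbbaaaacccbbccc$abab  b
   21  cccbbccc$ababcccbbaaaa  a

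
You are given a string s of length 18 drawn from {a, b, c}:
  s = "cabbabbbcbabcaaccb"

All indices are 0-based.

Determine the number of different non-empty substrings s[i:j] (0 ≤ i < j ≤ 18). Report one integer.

rank→(start, suffix):
  0 → (13, 'aaccb')
  1 → (1, 'abbabbbcbabcaaccb')
  2 → (4, 'abbbcbabcaaccb')
  3 → (10, 'abcaaccb')
  4 → (14, 'accb')
  5 → (17, 'b')
  6 → (3, 'babbbcbabcaaccb')
  7 → (9, 'babcaaccb')
  8 → (2, 'bbabbbcbabcaaccb')
  9 → (5, 'bbbcbabcaaccb')
  10 → (6, 'bbcbabcaaccb')
  11 → (11, 'bcaaccb')
  12 → (7, 'bcbabcaaccb')
  13 → (12, 'caaccb')
  14 → (0, 'cabbabbbcbabcaaccb')
  15 → (16, 'cb')
  16 → (8, 'cbabcaaccb')
  17 → (15, 'ccb')

SA = [13, 1, 4, 10, 14, 17, 3, 9, 2, 5, 6, 11, 7, 12, 0, 16, 8, 15]
i: (SA[i-1],SA[i]) lcp shared
  1: (13,1) 1 'a'
  2: (1,4) 3 'abb'
  3: (4,10) 2 'ab'
  4: (10,14) 1 'a'
  5: (14,17) 0 ''
  6: (17,3) 1 'b'
  7: (3,9) 3 'bab'
  8: (9,2) 1 'b'
  9: (2,5) 2 'bb'
  10: (5,6) 2 'bb'
  11: (6,11) 1 'b'
  12: (11,7) 2 'bc'
  13: (7,12) 0 ''
  14: (12,0) 2 'ca'
  15: (0,16) 1 'c'
  16: (16,8) 2 'cb'
  17: (8,15) 1 'c'

n(n+1)/2 = 18·19/2 = 171
Σ LCP = 0 + 1 + 3 + 2 + 1 + 0 + 1 + 3 + 1 + 2 + 2 + 1 + 2 + 0 + 2 + 1 + 2 + 1 = 25
distinct = 171 − 25 = 146

146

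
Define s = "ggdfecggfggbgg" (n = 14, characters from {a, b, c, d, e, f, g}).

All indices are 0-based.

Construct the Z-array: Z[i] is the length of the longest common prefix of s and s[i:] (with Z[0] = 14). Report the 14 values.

Z[0]=14
i=1: i≥r, start 0; Z[1]=1 grow→box=[1,2)
i=2: i≥r, start 0; Z[2]=0
i=3: i≥r, start 0; Z[3]=0
i=4: i≥r, start 0; Z[4]=0
i=5: i≥r, start 0; Z[5]=0
i=6: i≥r, start 0; Z[6]=2 grow→box=[6,8)
i=7: min(r-i=1, Z[1]=1)=1; Z[7]=1
i=8: i≥r, start 0; Z[8]=0
i=9: i≥r, start 0; Z[9]=2 grow→box=[9,11)
i=10: min(r-i=1, Z[1]=1)=1; Z[10]=1
i=11: i≥r, start 0; Z[11]=0
i=12: i≥r, start 0; Z[12]=2 grow→box=[12,14)
i=13: min(r-i=1, Z[1]=1)=1; Z[13]=1

[14, 1, 0, 0, 0, 0, 2, 1, 0, 2, 1, 0, 2, 1]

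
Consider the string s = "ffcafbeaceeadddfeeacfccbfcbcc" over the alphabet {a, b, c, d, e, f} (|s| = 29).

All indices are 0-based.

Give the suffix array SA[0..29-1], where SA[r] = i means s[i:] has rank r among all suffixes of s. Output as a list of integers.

rank→(start, suffix):
  0 → (7, 'aceeadddfeeacfccbfcbcc')
  1 → (18, 'acfccbfcbcc')
  2 → (11, 'adddfeeacfccbfcbcc')
  3 → (3, 'afbeaceeadddfeeacfccbfcbcc')
  4 → (26, 'bcc')
  5 → (5, 'beaceeadddfeeacfccbfcbcc')
  6 → (23, 'bfcbcc')
  7 → (28, 'c')
  8 → (2, 'cafbeaceeadddfeeacfccbfcbcc')
  9 → (25, 'cbcc')
  10 → (22, 'cbfcbcc')
  11 → (27, 'cc')
  12 → (21, 'ccbfcbcc')
  13 → (8, 'ceeadddfeeacfccbfcbcc')
  14 → (19, 'cfccbfcbcc')
  15 → (12, 'dddfeeacfccbfcbcc')
  16 → (13, 'ddfeeacfccbfcbcc')
  17 → (14, 'dfeeacfccbfcbcc')
  18 → (6, 'eaceeadddfeeacfccbfcbcc')
  19 → (17, 'eacfccbfcbcc')
  20 → (10, 'eadddfeeacfccbfcbcc')
  21 → (16, 'eeacfccbfcbcc')
  22 → (9, 'eeadddfeeacfccbfcbcc')
  23 → (4, 'fbeaceeadddfeeacfccbfcbcc')
  24 → (1, 'fcafbeaceeadddfeeacfccbfcbcc')
  25 → (24, 'fcbcc')
  26 → (20, 'fccbfcbcc')
  27 → (15, 'feeacfccbfcbcc')
  28 → (0, 'ffcafbeaceeadddfeeacfccbfcbcc')

[7, 18, 11, 3, 26, 5, 23, 28, 2, 25, 22, 27, 21, 8, 19, 12, 13, 14, 6, 17, 10, 16, 9, 4, 1, 24, 20, 15, 0]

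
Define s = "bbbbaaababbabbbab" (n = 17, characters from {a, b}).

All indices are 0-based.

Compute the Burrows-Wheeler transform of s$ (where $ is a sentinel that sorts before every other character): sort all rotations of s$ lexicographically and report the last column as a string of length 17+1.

rank  rotation            last
    0  $bbbbaaababbabbbab  b
    1  aaababbabbbab$bbbb  b
    2  aababbabbbab$bbbba  a
    3  ab$bbbbaaababbabbb  b
    4  ababbabbbab$bbbbaa  a
    5  abbabbbab$bbbbaaab  b
    6  abbbab$bbbbaaababb  b
    7  b$bbbbaaababbabbba  a
    8  baaababbabbbab$bbb  b
    9  bab$bbbbaaababbabb  b
   10  babbabbbab$bbbbaaa  a
   11  babbbab$bbbbaaabab  b
   12  bbaaababbabbbab$bb  b
   13  bbab$bbbbaaababbab  b
   14  bbabbbab$bbbbaaaba  a
   15  bbbaaababbabbbab$b  b
   16  bbbab$bbbbaaababba  a
   17  bbbbaaababbabbbab$  $

bbababbabbabbbaba$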